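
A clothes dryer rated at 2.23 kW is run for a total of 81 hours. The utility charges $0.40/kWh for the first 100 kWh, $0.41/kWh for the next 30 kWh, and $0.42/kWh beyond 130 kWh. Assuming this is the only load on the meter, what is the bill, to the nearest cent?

$73.56

Energy = 2.23 kW × 81 h = 180.63 kWh
Tier 1 (0–100 kWh): 100 × $0.40 = $40
Tier 2 (100–130 kWh): 30 × $0.41 = $12.3
Above 130 kWh: 50.63 × $0.42 = $21.2646
Bill = $73.56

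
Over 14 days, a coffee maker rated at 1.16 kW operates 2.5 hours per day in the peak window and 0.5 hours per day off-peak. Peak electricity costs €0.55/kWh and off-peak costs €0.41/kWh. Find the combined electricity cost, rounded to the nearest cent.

€25.66

Peak energy = 1.16 kW × 2.5 h × 14 = 40.6 kWh
Off-peak energy = 1.16 kW × 0.5 h × 14 = 8.12 kWh
Cost = 40.6 × €0.55 + 8.12 × €0.41 = €22.33 + €3.3292 = €25.66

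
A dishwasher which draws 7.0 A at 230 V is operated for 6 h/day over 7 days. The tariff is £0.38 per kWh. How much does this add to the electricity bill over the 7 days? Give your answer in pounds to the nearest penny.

Power = 7.0 A × 230 V = 1610 W = 1.61 kW
Runtime = 6 h/day × 7 days = 42 h
Energy = 1.61 kW × 42 h = 67.62 kWh
Cost = 67.62 kWh × £0.38/kWh = £25.70

£25.70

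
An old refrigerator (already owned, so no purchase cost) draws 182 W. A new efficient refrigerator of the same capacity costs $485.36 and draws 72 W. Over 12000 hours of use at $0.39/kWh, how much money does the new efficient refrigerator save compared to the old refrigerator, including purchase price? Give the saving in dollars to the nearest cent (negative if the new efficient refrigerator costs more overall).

$29.44

old refrigerator: $0.00 + (182/1000) kW × 12000 h × $0.39 = $0.00 + $851.76 = $851.76
new efficient refrigerator: $485.36 + (72/1000) kW × 12000 h × $0.39 = $485.36 + $336.96 = $822.32
Saving = $851.76 − $822.32 = $29.44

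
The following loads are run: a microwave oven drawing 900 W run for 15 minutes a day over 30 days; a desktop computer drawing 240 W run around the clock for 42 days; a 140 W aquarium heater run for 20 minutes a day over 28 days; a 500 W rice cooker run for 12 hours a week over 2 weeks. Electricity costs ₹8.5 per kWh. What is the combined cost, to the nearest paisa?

microwave oven: Runtime = 15 min × 30 = 450 min = 7.5 h
microwave oven: 0.9 kW × 7.5 h = 6.75 kWh
desktop computer: Runtime = 24 h × 42 = 1008 h
desktop computer: 0.24 kW × 1008 h = 241.92 kWh
aquarium heater: Runtime = 20 min × 28 = 560 min = 9.333333… h
aquarium heater: 0.14 kW × 9.333333… h = 1.306666… kWh
rice cooker: Runtime = 12 h/week × 2 weeks = 24 h
rice cooker: 0.5 kW × 24 h = 12 kWh
Total energy = 261.976666… kWh
Cost = 261.976666… × ₹8.5 = ₹2226.80

₹2226.80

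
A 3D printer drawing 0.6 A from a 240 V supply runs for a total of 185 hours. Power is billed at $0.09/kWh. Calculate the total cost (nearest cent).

Power = 0.6 A × 240 V = 144 W = 0.144 kW
Energy = 0.144 kW × 185 h = 26.64 kWh
Cost = 26.64 kWh × $0.09/kWh = $2.40

$2.40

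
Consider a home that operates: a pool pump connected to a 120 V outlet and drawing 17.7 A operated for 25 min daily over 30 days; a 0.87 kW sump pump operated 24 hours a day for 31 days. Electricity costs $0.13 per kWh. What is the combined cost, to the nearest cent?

$87.60

pool pump: Power = 17.7 A × 120 V = 2124 W = 2.124 kW
pool pump: Runtime = 25 min × 30 = 750 min = 12.5 h
pool pump: 2.124 kW × 12.5 h = 26.55 kWh
sump pump: Runtime = 24 h × 31 = 744 h
sump pump: 0.87 kW × 744 h = 647.28 kWh
Total energy = 673.83 kWh
Cost = 673.83 × $0.13 = $87.60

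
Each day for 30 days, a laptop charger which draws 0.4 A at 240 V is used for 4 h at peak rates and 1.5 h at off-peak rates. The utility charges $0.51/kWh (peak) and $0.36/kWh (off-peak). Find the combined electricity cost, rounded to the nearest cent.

Power = 0.4 A × 240 V = 96 W = 0.096 kW
Peak energy = 0.096 kW × 4 h × 30 = 11.52 kWh
Off-peak energy = 0.096 kW × 1.5 h × 30 = 4.32 kWh
Cost = 11.52 × $0.51 + 4.32 × $0.36 = $5.8752 + $1.5552 = $7.43

$7.43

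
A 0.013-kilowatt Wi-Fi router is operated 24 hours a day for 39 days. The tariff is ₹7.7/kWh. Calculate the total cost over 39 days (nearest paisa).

₹93.69

Runtime = 24 h × 39 = 936 h
Energy = 0.013 kW × 936 h = 12.168 kWh
Cost = 12.168 kWh × ₹7.7/kWh = ₹93.69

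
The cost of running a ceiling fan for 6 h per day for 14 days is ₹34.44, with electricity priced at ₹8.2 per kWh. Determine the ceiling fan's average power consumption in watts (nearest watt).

Energy = ₹34.44 ÷ ₹8.2/kWh = 4.2 kWh
Runtime = 6 h/day × 14 days = 84 h
Power = 4.2 kWh ÷ 84 h = 0.05 kW = 50 W

50 W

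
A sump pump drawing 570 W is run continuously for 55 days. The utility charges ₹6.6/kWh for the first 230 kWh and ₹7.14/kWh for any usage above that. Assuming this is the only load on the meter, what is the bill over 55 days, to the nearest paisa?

Runtime = 24 h × 55 = 1320 h
Energy = 0.57 kW × 1320 h = 752.4 kWh
Tier 1 (0–230 kWh): 230 × ₹6.6 = ₹1518
Above 230 kWh: 522.4 × ₹7.14 = ₹3729.936
Bill = ₹5247.94

₹5247.94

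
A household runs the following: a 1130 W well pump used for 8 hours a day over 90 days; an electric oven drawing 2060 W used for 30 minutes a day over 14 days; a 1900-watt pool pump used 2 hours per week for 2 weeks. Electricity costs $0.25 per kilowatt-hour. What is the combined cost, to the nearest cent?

well pump: Runtime = 8 h/day × 90 days = 720 h
well pump: 1.13 kW × 720 h = 813.6 kWh
electric oven: Runtime = 30 min × 14 = 420 min = 7 h
electric oven: 2.06 kW × 7 h = 14.42 kWh
pool pump: Runtime = 2 h/week × 2 weeks = 4 h
pool pump: 1.9 kW × 4 h = 7.6 kWh
Total energy = 835.62 kWh
Cost = 835.62 × $0.25 = $208.91

$208.91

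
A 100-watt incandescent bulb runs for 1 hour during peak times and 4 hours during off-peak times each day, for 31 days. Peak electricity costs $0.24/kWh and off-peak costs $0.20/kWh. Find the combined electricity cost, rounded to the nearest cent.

Peak energy = 0.1 kW × 1 h × 31 = 3.1 kWh
Off-peak energy = 0.1 kW × 4 h × 31 = 12.4 kWh
Cost = 3.1 × $0.24 + 12.4 × $0.20 = $0.744 + $2.48 = $3.22

$3.22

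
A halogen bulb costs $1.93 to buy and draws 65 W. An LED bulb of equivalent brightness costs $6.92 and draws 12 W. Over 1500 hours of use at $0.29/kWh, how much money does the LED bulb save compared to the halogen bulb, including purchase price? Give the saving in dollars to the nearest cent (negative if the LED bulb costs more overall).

halogen bulb: $1.93 + (65/1000) kW × 1500 h × $0.29 = $1.93 + $28.275 = $30.205
LED bulb: $6.92 + (12/1000) kW × 1500 h × $0.29 = $6.92 + $5.22 = $12.14
Saving = $30.205 − $12.14 = $18.065 → $18.07

$18.07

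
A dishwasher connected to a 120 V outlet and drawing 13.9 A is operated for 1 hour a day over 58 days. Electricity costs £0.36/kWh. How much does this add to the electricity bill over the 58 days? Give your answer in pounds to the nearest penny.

Power = 13.9 A × 120 V = 1668 W = 1.668 kW
Runtime = 1 h/day × 58 days = 58 h
Energy = 1.668 kW × 58 h = 96.744 kWh
Cost = 96.744 kWh × £0.36/kWh = £34.83

£34.83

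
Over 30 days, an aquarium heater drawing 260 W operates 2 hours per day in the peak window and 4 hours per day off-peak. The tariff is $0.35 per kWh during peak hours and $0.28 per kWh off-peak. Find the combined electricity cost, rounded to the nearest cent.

Peak energy = 0.26 kW × 2 h × 30 = 15.6 kWh
Off-peak energy = 0.26 kW × 4 h × 30 = 31.2 kWh
Cost = 15.6 × $0.35 + 31.2 × $0.28 = $5.46 + $8.736 = $14.20

$14.20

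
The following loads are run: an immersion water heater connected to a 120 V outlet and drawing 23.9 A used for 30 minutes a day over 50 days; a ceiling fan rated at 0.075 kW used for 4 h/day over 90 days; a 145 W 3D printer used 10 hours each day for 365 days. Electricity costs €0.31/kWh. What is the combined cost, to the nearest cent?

€194.66

immersion water heater: Power = 23.9 A × 120 V = 2868 W = 2.868 kW
immersion water heater: Runtime = 30 min × 50 = 1500 min = 25 h
immersion water heater: 2.868 kW × 25 h = 71.7 kWh
ceiling fan: Runtime = 4 h/day × 90 days = 360 h
ceiling fan: 0.075 kW × 360 h = 27 kWh
3D printer: Runtime = 10 h/day × 365 days = 3650 h
3D printer: 0.145 kW × 3650 h = 529.25 kWh
Total energy = 627.95 kWh
Cost = 627.95 × €0.31 = €194.66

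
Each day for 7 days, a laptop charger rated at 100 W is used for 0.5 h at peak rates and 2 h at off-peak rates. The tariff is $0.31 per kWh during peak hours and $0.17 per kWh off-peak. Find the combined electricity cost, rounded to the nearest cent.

Peak energy = 0.1 kW × 0.5 h × 7 = 0.35 kWh
Off-peak energy = 0.1 kW × 2 h × 7 = 1.4 kWh
Cost = 0.35 × $0.31 + 1.4 × $0.17 = $0.1085 + $0.238 = $0.35

$0.35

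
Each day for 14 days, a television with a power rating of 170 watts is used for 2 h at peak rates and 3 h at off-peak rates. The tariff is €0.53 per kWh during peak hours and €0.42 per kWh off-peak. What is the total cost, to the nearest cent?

€5.52

Peak energy = 0.17 kW × 2 h × 14 = 4.76 kWh
Off-peak energy = 0.17 kW × 3 h × 14 = 7.14 kWh
Cost = 4.76 × €0.53 + 7.14 × €0.42 = €2.5228 + €2.9988 = €5.52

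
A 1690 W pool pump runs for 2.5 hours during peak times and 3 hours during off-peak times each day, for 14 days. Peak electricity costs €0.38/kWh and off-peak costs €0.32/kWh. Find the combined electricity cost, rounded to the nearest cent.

€45.19

Peak energy = 1.69 kW × 2.5 h × 14 = 59.15 kWh
Off-peak energy = 1.69 kW × 3 h × 14 = 70.98 kWh
Cost = 59.15 × €0.38 + 70.98 × €0.32 = €22.477 + €22.7136 = €45.19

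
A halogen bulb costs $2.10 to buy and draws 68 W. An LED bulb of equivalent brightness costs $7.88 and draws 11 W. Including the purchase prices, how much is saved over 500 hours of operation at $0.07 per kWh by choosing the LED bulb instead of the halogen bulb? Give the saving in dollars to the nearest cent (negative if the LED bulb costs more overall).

halogen bulb: $2.10 + (68/1000) kW × 500 h × $0.07 = $2.10 + $2.38 = $4.48
LED bulb: $7.88 + (11/1000) kW × 500 h × $0.07 = $7.88 + $0.385 = $8.265
Saving = $4.48 − $8.265 = −$3.785 → -$3.79

-$3.79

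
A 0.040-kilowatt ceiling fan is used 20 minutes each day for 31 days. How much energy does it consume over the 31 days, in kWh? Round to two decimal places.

Runtime = 20 min × 31 = 620 min = 10.333333… h
Energy = 0.04 kW × 10.333333… h = 0.413333… kWh ≈ 0.41 kWh

0.41 kWh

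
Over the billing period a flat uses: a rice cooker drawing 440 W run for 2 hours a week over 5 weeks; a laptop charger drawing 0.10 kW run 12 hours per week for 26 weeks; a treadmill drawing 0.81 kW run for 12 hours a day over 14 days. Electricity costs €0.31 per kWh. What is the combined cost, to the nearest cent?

€53.22

rice cooker: Runtime = 2 h/week × 5 weeks = 10 h
rice cooker: 0.44 kW × 10 h = 4.4 kWh
laptop charger: Runtime = 12 h/week × 26 weeks = 312 h
laptop charger: 0.1 kW × 312 h = 31.2 kWh
treadmill: Runtime = 12 h/day × 14 days = 168 h
treadmill: 0.81 kW × 168 h = 136.08 kWh
Total energy = 171.68 kWh
Cost = 171.68 × €0.31 = €53.22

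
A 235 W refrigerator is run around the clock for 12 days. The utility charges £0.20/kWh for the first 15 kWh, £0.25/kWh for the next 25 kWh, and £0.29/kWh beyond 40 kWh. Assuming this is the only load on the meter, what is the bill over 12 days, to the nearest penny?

Runtime = 24 h × 12 = 288 h
Energy = 0.235 kW × 288 h = 67.68 kWh
Tier 1 (0–15 kWh): 15 × £0.20 = £3
Tier 2 (15–40 kWh): 25 × £0.25 = £6.25
Above 40 kWh: 27.68 × £0.29 = £8.0272
Bill = £17.28

£17.28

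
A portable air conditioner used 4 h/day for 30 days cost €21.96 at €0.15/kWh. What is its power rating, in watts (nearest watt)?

1220 W

Energy = €21.96 ÷ €0.15/kWh = 146.4 kWh
Runtime = 4 h/day × 30 days = 120 h
Power = 146.4 kWh ÷ 120 h = 1.22 kW = 1220 W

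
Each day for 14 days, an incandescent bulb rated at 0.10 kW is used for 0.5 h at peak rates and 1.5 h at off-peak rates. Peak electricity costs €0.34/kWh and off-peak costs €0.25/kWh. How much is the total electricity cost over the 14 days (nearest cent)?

€0.76

Peak energy = 0.1 kW × 0.5 h × 14 = 0.7 kWh
Off-peak energy = 0.1 kW × 1.5 h × 14 = 2.1 kWh
Cost = 0.7 × €0.34 + 2.1 × €0.25 = €0.238 + €0.525 = €0.76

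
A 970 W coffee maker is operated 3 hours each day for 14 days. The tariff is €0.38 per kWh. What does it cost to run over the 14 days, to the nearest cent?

Runtime = 3 h/day × 14 days = 42 h
Energy = 0.97 kW × 42 h = 40.74 kWh
Cost = 40.74 kWh × €0.38/kWh = €15.48

€15.48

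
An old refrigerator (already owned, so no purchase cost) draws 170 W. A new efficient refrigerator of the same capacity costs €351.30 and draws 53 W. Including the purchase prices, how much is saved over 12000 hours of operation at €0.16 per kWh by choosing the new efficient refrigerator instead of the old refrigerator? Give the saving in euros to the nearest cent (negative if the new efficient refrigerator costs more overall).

old refrigerator: €0.00 + (170/1000) kW × 12000 h × €0.16 = €0.00 + €326.4 = €326.4
new efficient refrigerator: €351.30 + (53/1000) kW × 12000 h × €0.16 = €351.30 + €101.76 = €453.06
Saving = €326.4 − €453.06 = −€126.66

-€126.66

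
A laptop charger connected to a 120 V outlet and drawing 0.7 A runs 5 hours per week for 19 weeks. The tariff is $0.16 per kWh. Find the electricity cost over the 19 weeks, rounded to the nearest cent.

$1.28

Power = 0.7 A × 120 V = 84 W = 0.084 kW
Runtime = 5 h/week × 19 weeks = 95 h
Energy = 0.084 kW × 95 h = 7.98 kWh
Cost = 7.98 kWh × $0.16/kWh = $1.28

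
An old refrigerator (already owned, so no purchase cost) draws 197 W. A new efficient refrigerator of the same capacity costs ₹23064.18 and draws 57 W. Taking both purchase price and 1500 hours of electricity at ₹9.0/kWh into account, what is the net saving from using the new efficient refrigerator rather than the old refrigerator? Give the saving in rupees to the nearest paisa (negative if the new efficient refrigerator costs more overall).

-₹21174.18

old refrigerator: ₹0.00 + (197/1000) kW × 1500 h × ₹9.0 = ₹0.00 + ₹2659.5 = ₹2659.5
new efficient refrigerator: ₹23064.18 + (57/1000) kW × 1500 h × ₹9.0 = ₹23064.18 + ₹769.5 = ₹23833.68
Saving = ₹2659.5 − ₹23833.68 = −₹21174.18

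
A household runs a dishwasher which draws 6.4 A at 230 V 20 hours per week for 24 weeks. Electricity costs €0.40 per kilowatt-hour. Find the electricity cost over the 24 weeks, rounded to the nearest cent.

€282.62

Power = 6.4 A × 230 V = 1472 W = 1.472 kW
Runtime = 20 h/week × 24 weeks = 480 h
Energy = 1.472 kW × 480 h = 706.56 kWh
Cost = 706.56 kWh × €0.40/kWh = €282.62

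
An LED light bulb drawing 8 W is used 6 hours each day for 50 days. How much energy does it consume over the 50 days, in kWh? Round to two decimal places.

Runtime = 6 h/day × 50 days = 300 h
Energy = 0.008 kW × 300 h = 2.4 kWh

2.40 kWh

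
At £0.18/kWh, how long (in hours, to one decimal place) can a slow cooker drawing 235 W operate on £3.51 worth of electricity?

83.0 h

Energy available = £3.51 ÷ £0.18/kWh = 19.5 kWh
Hours = 19.5 kWh ÷ 0.235 kW = 83.0 h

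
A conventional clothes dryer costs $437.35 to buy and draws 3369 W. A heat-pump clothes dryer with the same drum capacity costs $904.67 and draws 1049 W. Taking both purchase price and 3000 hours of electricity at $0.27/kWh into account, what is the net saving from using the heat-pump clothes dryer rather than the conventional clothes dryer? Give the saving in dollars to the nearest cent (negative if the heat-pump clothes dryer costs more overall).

$1411.88

conventional clothes dryer: $437.35 + (3369/1000) kW × 3000 h × $0.27 = $437.35 + $2728.89 = $3166.24
heat-pump clothes dryer: $904.67 + (1049/1000) kW × 3000 h × $0.27 = $904.67 + $849.69 = $1754.36
Saving = $3166.24 − $1754.36 = $1411.88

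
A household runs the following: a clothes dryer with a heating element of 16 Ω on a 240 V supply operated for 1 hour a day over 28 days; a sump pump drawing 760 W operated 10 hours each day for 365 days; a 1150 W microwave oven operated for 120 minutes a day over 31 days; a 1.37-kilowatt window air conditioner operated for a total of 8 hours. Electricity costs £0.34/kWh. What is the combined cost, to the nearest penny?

£1005.40

clothes dryer: Power = V²/R = 240²/16 = 3600 W = 3.6 kW
clothes dryer: Runtime = 1 h/day × 28 days = 28 h
clothes dryer: 3.6 kW × 28 h = 100.8 kWh
sump pump: Runtime = 10 h/day × 365 days = 3650 h
sump pump: 0.76 kW × 3650 h = 2774 kWh
microwave oven: Runtime = 120 min × 31 = 3720 min = 62 h
microwave oven: 1.15 kW × 62 h = 71.3 kWh
window air conditioner: 1.37 kW × 8 h = 10.96 kWh
Total energy = 2957.06 kWh
Cost = 2957.06 × £0.34 = £1005.40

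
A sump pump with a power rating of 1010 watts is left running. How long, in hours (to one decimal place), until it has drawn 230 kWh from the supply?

Hours = 230 kWh ÷ 1.01 kW = 227.7 h

227.7 h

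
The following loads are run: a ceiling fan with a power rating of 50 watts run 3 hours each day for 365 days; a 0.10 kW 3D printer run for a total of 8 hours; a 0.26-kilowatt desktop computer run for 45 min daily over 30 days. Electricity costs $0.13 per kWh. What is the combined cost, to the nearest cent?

ceiling fan: Runtime = 3 h/day × 365 days = 1095 h
ceiling fan: 0.05 kW × 1095 h = 54.75 kWh
3D printer: 0.1 kW × 8 h = 0.8 kWh
desktop computer: Runtime = 45 min × 30 = 1350 min = 22.5 h
desktop computer: 0.26 kW × 22.5 h = 5.85 kWh
Total energy = 61.4 kWh
Cost = 61.4 × $0.13 = $7.98

$7.98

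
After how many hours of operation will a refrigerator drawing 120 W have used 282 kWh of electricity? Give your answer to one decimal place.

2350.0 h

Hours = 282 kWh ÷ 0.12 kW = 2350.0 h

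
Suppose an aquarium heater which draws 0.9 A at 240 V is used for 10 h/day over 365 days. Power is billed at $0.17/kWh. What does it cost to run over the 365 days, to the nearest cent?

$134.03

Power = 0.9 A × 240 V = 216 W = 0.216 kW
Runtime = 10 h/day × 365 days = 3650 h
Energy = 0.216 kW × 3650 h = 788.4 kWh
Cost = 788.4 kWh × $0.17/kWh = $134.03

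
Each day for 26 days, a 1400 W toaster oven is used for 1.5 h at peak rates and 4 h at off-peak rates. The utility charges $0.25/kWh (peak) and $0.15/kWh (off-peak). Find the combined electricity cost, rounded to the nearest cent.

$35.49

Peak energy = 1.4 kW × 1.5 h × 26 = 54.6 kWh
Off-peak energy = 1.4 kW × 4 h × 26 = 145.6 kWh
Cost = 54.6 × $0.25 + 145.6 × $0.15 = $13.65 + $21.84 = $35.49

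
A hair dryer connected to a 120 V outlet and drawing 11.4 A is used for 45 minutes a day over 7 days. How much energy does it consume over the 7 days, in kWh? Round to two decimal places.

Power = 11.4 A × 120 V = 1368 W = 1.368 kW
Runtime = 45 min × 7 = 315 min = 5.25 h
Energy = 1.368 kW × 5.25 h = 7.182 kWh ≈ 7.18 kWh

7.18 kWh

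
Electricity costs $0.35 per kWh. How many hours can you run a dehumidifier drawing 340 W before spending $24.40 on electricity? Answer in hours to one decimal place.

Energy available = $24.40 ÷ $0.35/kWh = 69.7143 kWh
Hours = 69.7143 kWh ÷ 0.34 kW = 205.0 h

205.0 h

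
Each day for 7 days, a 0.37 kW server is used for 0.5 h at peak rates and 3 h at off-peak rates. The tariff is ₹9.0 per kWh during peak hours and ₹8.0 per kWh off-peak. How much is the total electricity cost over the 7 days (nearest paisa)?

₹73.82

Peak energy = 0.37 kW × 0.5 h × 7 = 1.295 kWh
Off-peak energy = 0.37 kW × 3 h × 7 = 7.77 kWh
Cost = 1.295 × ₹9.0 + 7.77 × ₹8.0 = ₹11.655 + ₹62.16 = ₹73.82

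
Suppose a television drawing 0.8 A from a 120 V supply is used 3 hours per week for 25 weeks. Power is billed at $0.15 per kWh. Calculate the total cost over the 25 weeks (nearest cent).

$1.08

Power = 0.8 A × 120 V = 96 W = 0.096 kW
Runtime = 3 h/week × 25 weeks = 75 h
Energy = 0.096 kW × 75 h = 7.2 kWh
Cost = 7.2 kWh × $0.15/kWh = $1.08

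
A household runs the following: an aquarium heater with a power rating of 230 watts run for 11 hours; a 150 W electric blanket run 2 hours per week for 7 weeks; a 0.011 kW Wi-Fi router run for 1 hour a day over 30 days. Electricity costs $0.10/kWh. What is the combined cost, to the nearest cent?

$0.50

aquarium heater: 0.23 kW × 11 h = 2.53 kWh
electric blanket: Runtime = 2 h/week × 7 weeks = 14 h
electric blanket: 0.15 kW × 14 h = 2.1 kWh
Wi-Fi router: Runtime = 1 h/day × 30 days = 30 h
Wi-Fi router: 0.011 kW × 30 h = 0.33 kWh
Total energy = 4.96 kWh
Cost = 4.96 × $0.10 = $0.50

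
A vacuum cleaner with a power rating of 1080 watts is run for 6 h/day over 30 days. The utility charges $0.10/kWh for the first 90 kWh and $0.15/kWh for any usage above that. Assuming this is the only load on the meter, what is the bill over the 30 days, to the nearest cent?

$24.66

Runtime = 6 h/day × 30 days = 180 h
Energy = 1.08 kW × 180 h = 194.4 kWh
Tier 1 (0–90 kWh): 90 × $0.10 = $9
Above 90 kWh: 104.4 × $0.15 = $15.66
Bill = $24.66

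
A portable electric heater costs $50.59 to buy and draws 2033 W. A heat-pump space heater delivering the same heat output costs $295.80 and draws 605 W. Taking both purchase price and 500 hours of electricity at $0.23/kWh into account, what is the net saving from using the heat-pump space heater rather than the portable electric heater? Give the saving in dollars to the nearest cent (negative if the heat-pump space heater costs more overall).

-$80.99

portable electric heater: $50.59 + (2033/1000) kW × 500 h × $0.23 = $50.59 + $233.795 = $284.385
heat-pump space heater: $295.80 + (605/1000) kW × 500 h × $0.23 = $295.80 + $69.575 = $365.375
Saving = $284.385 − $365.375 = −$80.99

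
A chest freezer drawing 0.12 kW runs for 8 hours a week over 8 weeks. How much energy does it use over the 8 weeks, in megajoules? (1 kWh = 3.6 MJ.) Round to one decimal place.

Runtime = 8 h/week × 8 weeks = 64 h
Energy = 0.12 kW × 64 h = 7.68 kWh
= 7.68 × 3.6 MJ = 27.6 MJ

27.6 MJ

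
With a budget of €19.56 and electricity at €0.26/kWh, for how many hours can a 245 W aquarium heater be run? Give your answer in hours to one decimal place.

Energy available = €19.56 ÷ €0.26/kWh = 75.2308 kWh
Hours = 75.2308 kWh ÷ 0.245 kW = 307.1 h

307.1 h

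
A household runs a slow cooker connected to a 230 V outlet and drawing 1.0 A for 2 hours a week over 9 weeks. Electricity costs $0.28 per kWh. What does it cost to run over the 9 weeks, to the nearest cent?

Power = 1.0 A × 230 V = 230 W = 0.23 kW
Runtime = 2 h/week × 9 weeks = 18 h
Energy = 0.23 kW × 18 h = 4.14 kWh
Cost = 4.14 kWh × $0.28/kWh = $1.16

$1.16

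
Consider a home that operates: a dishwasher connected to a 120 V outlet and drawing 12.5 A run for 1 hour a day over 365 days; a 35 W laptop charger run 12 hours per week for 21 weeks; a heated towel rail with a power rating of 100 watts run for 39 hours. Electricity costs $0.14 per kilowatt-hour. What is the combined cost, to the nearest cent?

$78.43

dishwasher: Power = 12.5 A × 120 V = 1500 W = 1.5 kW
dishwasher: Runtime = 1 h/day × 365 days = 365 h
dishwasher: 1.5 kW × 365 h = 547.5 kWh
laptop charger: Runtime = 12 h/week × 21 weeks = 252 h
laptop charger: 0.035 kW × 252 h = 8.82 kWh
heated towel rail: 0.1 kW × 39 h = 3.9 kWh
Total energy = 560.22 kWh
Cost = 560.22 × $0.14 = $78.43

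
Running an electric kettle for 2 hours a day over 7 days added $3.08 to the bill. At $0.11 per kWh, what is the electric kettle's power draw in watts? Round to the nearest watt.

2000 W

Energy = $3.08 ÷ $0.11/kWh = 28 kWh
Runtime = 2 h/day × 7 days = 14 h
Power = 28 kWh ÷ 14 h = 2 kW = 2000 W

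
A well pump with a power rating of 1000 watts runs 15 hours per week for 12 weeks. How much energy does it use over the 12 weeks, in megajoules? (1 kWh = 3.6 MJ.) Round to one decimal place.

Runtime = 15 h/week × 12 weeks = 180 h
Energy = 1 kW × 180 h = 180 kWh
= 180 × 3.6 MJ = 648.0 MJ

648.0 MJ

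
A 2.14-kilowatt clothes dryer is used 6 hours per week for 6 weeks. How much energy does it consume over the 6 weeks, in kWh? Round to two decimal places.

Runtime = 6 h/week × 6 weeks = 36 h
Energy = 2.14 kW × 36 h = 77.04 kWh

77.04 kWh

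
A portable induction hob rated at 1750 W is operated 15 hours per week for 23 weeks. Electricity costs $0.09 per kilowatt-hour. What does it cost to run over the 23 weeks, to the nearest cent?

Runtime = 15 h/week × 23 weeks = 345 h
Energy = 1.75 kW × 345 h = 603.75 kWh
Cost = 603.75 kWh × $0.09/kWh = $54.34

$54.34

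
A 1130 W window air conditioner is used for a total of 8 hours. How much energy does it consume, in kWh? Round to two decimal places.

Energy = 1.13 kW × 8 h = 9.04 kWh

9.04 kWh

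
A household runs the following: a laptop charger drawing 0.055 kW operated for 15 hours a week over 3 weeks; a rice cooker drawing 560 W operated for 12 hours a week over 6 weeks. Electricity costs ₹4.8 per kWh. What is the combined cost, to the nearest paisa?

laptop charger: Runtime = 15 h/week × 3 weeks = 45 h
laptop charger: 0.055 kW × 45 h = 2.475 kWh
rice cooker: Runtime = 12 h/week × 6 weeks = 72 h
rice cooker: 0.56 kW × 72 h = 40.32 kWh
Total energy = 42.795 kWh
Cost = 42.795 × ₹4.8 = ₹205.42

₹205.42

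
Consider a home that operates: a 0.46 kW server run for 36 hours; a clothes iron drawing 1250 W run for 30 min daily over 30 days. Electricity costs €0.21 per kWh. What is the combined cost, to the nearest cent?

server: 0.46 kW × 36 h = 16.56 kWh
clothes iron: Runtime = 30 min × 30 = 900 min = 15 h
clothes iron: 1.25 kW × 15 h = 18.75 kWh
Total energy = 35.31 kWh
Cost = 35.31 × €0.21 = €7.42

€7.42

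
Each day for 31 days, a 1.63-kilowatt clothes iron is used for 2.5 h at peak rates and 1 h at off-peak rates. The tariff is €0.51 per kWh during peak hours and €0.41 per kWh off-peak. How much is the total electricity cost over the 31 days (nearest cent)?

Peak energy = 1.63 kW × 2.5 h × 31 = 126.325 kWh
Off-peak energy = 1.63 kW × 1 h × 31 = 50.53 kWh
Cost = 126.325 × €0.51 + 50.53 × €0.41 = €64.42575 + €20.7173 = €85.14

€85.14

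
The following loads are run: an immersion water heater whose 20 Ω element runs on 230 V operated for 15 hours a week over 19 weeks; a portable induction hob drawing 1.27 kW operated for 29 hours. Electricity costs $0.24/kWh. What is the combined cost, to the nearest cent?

immersion water heater: Power = V²/R = 230²/20 = 2645 W = 2.645 kW
immersion water heater: Runtime = 15 h/week × 19 weeks = 285 h
immersion water heater: 2.645 kW × 285 h = 753.825 kWh
portable induction hob: 1.27 kW × 29 h = 36.83 kWh
Total energy = 790.655 kWh
Cost = 790.655 × $0.24 = $189.76

$189.76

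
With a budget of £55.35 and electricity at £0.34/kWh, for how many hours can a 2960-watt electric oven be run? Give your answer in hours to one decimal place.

55.0 h

Energy available = £55.35 ÷ £0.34/kWh = 162.7941 kWh
Hours = 162.7941 kWh ÷ 2.96 kW = 55.0 h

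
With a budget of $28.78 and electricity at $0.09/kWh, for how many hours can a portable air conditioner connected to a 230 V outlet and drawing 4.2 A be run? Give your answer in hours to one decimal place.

331.0 h

Power = 4.2 A × 230 V = 966 W = 0.966 kW
Energy available = $28.78 ÷ $0.09/kWh = 319.7778 kWh
Hours = 319.7778 kWh ÷ 0.966 kW = 331.0 h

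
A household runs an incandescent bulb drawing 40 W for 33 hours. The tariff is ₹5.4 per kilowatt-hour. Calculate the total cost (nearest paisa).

Energy = 0.04 kW × 33 h = 1.32 kWh
Cost = 1.32 kWh × ₹5.4/kWh = ₹7.13

₹7.13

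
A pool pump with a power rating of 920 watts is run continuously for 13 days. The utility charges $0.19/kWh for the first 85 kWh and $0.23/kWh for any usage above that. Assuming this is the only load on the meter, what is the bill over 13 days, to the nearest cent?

$62.62

Runtime = 24 h × 13 = 312 h
Energy = 0.92 kW × 312 h = 287.04 kWh
Tier 1 (0–85 kWh): 85 × $0.19 = $16.15
Above 85 kWh: 202.04 × $0.23 = $46.4692
Bill = $62.62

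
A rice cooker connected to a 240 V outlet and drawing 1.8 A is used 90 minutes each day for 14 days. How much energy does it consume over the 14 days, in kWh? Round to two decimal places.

Power = 1.8 A × 240 V = 432 W = 0.432 kW
Runtime = 90 min × 14 = 1260 min = 21 h
Energy = 0.432 kW × 21 h = 9.072 kWh ≈ 9.07 kWh

9.07 kWh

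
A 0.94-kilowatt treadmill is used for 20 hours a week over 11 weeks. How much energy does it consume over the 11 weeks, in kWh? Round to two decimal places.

Runtime = 20 h/week × 11 weeks = 220 h
Energy = 0.94 kW × 220 h = 206.8 kWh

206.80 kWh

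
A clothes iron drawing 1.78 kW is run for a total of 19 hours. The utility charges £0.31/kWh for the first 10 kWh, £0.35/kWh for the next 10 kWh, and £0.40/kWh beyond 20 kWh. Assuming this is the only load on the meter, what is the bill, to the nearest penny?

£12.13

Energy = 1.78 kW × 19 h = 33.82 kWh
Tier 1 (0–10 kWh): 10 × £0.31 = £3.1
Tier 2 (10–20 kWh): 10 × £0.35 = £3.5
Above 20 kWh: 13.82 × £0.40 = £5.528
Bill = £12.13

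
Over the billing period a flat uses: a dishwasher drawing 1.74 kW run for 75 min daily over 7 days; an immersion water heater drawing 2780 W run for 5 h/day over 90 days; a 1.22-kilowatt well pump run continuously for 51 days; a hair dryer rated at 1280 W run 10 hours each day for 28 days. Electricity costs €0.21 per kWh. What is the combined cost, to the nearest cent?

€654.76

dishwasher: Runtime = 75 min × 7 = 525 min = 8.75 h
dishwasher: 1.74 kW × 8.75 h = 15.225 kWh
immersion water heater: Runtime = 5 h/day × 90 days = 450 h
immersion water heater: 2.78 kW × 450 h = 1251 kWh
well pump: Runtime = 24 h × 51 = 1224 h
well pump: 1.22 kW × 1224 h = 1493.28 kWh
hair dryer: Runtime = 10 h/day × 28 days = 280 h
hair dryer: 1.28 kW × 280 h = 358.4 kWh
Total energy = 3117.905 kWh
Cost = 3117.905 × €0.21 = €654.76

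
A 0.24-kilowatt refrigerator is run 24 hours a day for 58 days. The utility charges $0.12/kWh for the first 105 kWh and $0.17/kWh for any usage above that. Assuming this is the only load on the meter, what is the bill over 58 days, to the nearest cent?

$51.54

Runtime = 24 h × 58 = 1392 h
Energy = 0.24 kW × 1392 h = 334.08 kWh
Tier 1 (0–105 kWh): 105 × $0.12 = $12.6
Above 105 kWh: 229.08 × $0.17 = $38.9436
Bill = $51.54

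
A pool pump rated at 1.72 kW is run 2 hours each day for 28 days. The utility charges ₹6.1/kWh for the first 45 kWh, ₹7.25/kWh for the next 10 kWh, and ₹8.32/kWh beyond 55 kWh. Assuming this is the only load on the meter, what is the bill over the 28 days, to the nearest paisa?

Runtime = 2 h/day × 28 days = 56 h
Energy = 1.72 kW × 56 h = 96.32 kWh
Tier 1 (0–45 kWh): 45 × ₹6.1 = ₹274.5
Tier 2 (45–55 kWh): 10 × ₹7.25 = ₹72.5
Above 55 kWh: 41.32 × ₹8.32 = ₹343.7824
Bill = ₹690.78

₹690.78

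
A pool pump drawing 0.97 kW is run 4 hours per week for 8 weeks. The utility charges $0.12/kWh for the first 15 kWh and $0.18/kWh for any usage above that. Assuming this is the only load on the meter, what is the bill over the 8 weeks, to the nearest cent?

Runtime = 4 h/week × 8 weeks = 32 h
Energy = 0.97 kW × 32 h = 31.04 kWh
Tier 1 (0–15 kWh): 15 × $0.12 = $1.8
Above 15 kWh: 16.04 × $0.18 = $2.8872
Bill = $4.69

$4.69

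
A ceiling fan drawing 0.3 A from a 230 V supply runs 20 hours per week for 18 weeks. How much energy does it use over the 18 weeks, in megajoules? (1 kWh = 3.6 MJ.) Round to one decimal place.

Power = 0.3 A × 230 V = 69 W = 0.069 kW
Runtime = 20 h/week × 18 weeks = 360 h
Energy = 0.069 kW × 360 h = 24.84 kWh
= 24.84 × 3.6 MJ = 89.4 MJ

89.4 MJ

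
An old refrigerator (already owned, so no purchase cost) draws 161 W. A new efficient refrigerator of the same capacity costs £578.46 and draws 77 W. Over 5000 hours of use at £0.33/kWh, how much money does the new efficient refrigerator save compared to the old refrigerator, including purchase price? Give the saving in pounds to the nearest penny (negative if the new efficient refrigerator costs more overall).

-£439.86

old refrigerator: £0.00 + (161/1000) kW × 5000 h × £0.33 = £0.00 + £265.65 = £265.65
new efficient refrigerator: £578.46 + (77/1000) kW × 5000 h × £0.33 = £578.46 + £127.05 = £705.51
Saving = £265.65 − £705.51 = −£439.86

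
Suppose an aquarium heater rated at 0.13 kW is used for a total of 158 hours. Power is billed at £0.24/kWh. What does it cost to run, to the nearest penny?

£4.93

Energy = 0.13 kW × 158 h = 20.54 kWh
Cost = 20.54 kWh × £0.24/kWh = £4.93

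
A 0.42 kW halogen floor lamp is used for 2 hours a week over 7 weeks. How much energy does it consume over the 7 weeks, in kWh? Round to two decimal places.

5.88 kWh

Runtime = 2 h/week × 7 weeks = 14 h
Energy = 0.42 kW × 14 h = 5.88 kWh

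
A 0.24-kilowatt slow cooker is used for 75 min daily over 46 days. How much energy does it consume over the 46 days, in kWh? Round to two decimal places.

13.80 kWh

Runtime = 75 min × 46 = 3450 min = 57.5 h
Energy = 0.24 kW × 57.5 h = 13.8 kWh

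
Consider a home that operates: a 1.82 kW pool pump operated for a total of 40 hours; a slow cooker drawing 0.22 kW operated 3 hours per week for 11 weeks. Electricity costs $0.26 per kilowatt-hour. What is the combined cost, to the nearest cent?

pool pump: 1.82 kW × 40 h = 72.8 kWh
slow cooker: Runtime = 3 h/week × 11 weeks = 33 h
slow cooker: 0.22 kW × 33 h = 7.26 kWh
Total energy = 80.06 kWh
Cost = 80.06 × $0.26 = $20.82

$20.82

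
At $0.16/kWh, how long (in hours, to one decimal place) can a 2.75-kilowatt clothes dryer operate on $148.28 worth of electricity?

Energy available = $148.28 ÷ $0.16/kWh = 926.75 kWh
Hours = 926.75 kWh ÷ 2.75 kW = 337.0 h

337.0 h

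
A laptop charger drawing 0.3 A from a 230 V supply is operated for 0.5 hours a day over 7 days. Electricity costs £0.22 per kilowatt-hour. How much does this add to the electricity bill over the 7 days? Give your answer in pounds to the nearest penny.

£0.05

Power = 0.3 A × 230 V = 69 W = 0.069 kW
Runtime = 0.5 h/day × 7 days = 3.5 h
Energy = 0.069 kW × 3.5 h = 0.2415 kWh
Cost = 0.2415 kWh × £0.22/kWh = £0.05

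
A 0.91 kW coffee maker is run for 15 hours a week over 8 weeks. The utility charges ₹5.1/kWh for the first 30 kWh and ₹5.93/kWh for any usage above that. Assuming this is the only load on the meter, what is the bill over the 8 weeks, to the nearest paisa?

Runtime = 15 h/week × 8 weeks = 120 h
Energy = 0.91 kW × 120 h = 109.2 kWh
Tier 1 (0–30 kWh): 30 × ₹5.1 = ₹153
Above 30 kWh: 79.2 × ₹5.93 = ₹469.656
Bill = ₹622.66

₹622.66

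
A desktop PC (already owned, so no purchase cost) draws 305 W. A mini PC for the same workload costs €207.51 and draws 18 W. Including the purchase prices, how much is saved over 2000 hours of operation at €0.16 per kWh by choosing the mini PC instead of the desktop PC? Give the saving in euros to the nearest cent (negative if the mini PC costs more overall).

desktop PC: €0.00 + (305/1000) kW × 2000 h × €0.16 = €0.00 + €97.6 = €97.6
mini PC: €207.51 + (18/1000) kW × 2000 h × €0.16 = €207.51 + €5.76 = €213.27
Saving = €97.6 − €213.27 = −€115.67

-€115.67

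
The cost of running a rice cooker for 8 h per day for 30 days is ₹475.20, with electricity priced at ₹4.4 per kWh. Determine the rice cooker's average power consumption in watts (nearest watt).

Energy = ₹475.20 ÷ ₹4.4/kWh = 108 kWh
Runtime = 8 h/day × 30 days = 240 h
Power = 108 kWh ÷ 240 h = 0.45 kW = 450 W

450 W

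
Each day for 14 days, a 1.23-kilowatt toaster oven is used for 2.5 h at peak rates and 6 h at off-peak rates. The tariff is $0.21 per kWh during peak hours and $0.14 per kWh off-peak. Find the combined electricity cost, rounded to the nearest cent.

Peak energy = 1.23 kW × 2.5 h × 14 = 43.05 kWh
Off-peak energy = 1.23 kW × 6 h × 14 = 103.32 kWh
Cost = 43.05 × $0.21 + 103.32 × $0.14 = $9.0405 + $14.4648 = $23.51

$23.51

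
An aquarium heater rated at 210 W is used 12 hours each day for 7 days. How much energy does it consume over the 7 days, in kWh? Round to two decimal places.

17.64 kWh

Runtime = 12 h/day × 7 days = 84 h
Energy = 0.21 kW × 84 h = 17.64 kWh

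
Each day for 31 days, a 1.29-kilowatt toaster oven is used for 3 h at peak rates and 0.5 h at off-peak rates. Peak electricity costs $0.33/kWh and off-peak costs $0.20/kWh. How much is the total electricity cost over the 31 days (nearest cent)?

$43.59

Peak energy = 1.29 kW × 3 h × 31 = 119.97 kWh
Off-peak energy = 1.29 kW × 0.5 h × 31 = 19.995 kWh
Cost = 119.97 × $0.33 + 19.995 × $0.20 = $39.5901 + $3.999 = $43.59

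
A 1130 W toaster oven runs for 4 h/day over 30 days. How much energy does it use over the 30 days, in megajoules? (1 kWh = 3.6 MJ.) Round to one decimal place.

488.2 MJ

Runtime = 4 h/day × 30 days = 120 h
Energy = 1.13 kW × 120 h = 135.6 kWh
= 135.6 × 3.6 MJ = 488.2 MJ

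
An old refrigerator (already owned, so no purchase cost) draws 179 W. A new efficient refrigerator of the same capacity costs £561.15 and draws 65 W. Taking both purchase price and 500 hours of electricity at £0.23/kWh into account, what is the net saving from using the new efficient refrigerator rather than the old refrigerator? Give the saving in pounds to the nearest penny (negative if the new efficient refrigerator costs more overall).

old refrigerator: £0.00 + (179/1000) kW × 500 h × £0.23 = £0.00 + £20.585 = £20.585
new efficient refrigerator: £561.15 + (65/1000) kW × 500 h × £0.23 = £561.15 + £7.475 = £568.625
Saving = £20.585 − £568.625 = −£548.04

-£548.04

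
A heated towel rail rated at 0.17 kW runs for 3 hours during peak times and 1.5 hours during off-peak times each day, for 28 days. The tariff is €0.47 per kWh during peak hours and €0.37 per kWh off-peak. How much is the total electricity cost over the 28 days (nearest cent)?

Peak energy = 0.17 kW × 3 h × 28 = 14.28 kWh
Off-peak energy = 0.17 kW × 1.5 h × 28 = 7.14 kWh
Cost = 14.28 × €0.47 + 7.14 × €0.37 = €6.7116 + €2.6418 = €9.35

€9.35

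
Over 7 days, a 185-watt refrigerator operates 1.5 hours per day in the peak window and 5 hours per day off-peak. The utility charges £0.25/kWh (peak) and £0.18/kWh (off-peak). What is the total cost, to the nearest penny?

£1.65

Peak energy = 0.185 kW × 1.5 h × 7 = 1.9425 kWh
Off-peak energy = 0.185 kW × 5 h × 7 = 6.475 kWh
Cost = 1.9425 × £0.25 + 6.475 × £0.18 = £0.485625 + £1.1655 = £1.65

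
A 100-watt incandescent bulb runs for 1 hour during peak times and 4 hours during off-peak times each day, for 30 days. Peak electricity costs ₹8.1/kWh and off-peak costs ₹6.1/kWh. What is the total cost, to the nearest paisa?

Peak energy = 0.1 kW × 1 h × 30 = 3 kWh
Off-peak energy = 0.1 kW × 4 h × 30 = 12 kWh
Cost = 3 × ₹8.1 + 12 × ₹6.1 = ₹24.3 + ₹73.2 = ₹97.50

₹97.50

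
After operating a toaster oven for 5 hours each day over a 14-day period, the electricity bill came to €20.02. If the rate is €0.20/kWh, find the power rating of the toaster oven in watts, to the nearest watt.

Energy = €20.02 ÷ €0.20/kWh = 100.1 kWh
Runtime = 5 h/day × 14 days = 70 h
Power = 100.1 kWh ÷ 70 h = 1.43 kW = 1430 W

1430 W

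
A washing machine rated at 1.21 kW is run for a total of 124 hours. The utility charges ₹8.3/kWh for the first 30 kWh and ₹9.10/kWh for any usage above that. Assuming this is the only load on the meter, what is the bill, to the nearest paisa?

Energy = 1.21 kW × 124 h = 150.04 kWh
Tier 1 (0–30 kWh): 30 × ₹8.3 = ₹249
Above 30 kWh: 120.04 × ₹9.10 = ₹1092.364
Bill = ₹1341.36

₹1341.36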